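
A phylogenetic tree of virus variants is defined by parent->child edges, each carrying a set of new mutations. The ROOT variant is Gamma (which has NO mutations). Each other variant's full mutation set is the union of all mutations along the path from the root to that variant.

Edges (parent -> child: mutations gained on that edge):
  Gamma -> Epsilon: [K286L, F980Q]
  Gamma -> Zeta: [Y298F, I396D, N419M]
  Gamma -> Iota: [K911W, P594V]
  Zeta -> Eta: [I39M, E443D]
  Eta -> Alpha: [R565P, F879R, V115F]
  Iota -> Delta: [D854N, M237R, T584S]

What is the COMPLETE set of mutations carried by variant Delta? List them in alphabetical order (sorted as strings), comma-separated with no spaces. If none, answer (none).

Answer: D854N,K911W,M237R,P594V,T584S

Derivation:
At Gamma: gained [] -> total []
At Iota: gained ['K911W', 'P594V'] -> total ['K911W', 'P594V']
At Delta: gained ['D854N', 'M237R', 'T584S'] -> total ['D854N', 'K911W', 'M237R', 'P594V', 'T584S']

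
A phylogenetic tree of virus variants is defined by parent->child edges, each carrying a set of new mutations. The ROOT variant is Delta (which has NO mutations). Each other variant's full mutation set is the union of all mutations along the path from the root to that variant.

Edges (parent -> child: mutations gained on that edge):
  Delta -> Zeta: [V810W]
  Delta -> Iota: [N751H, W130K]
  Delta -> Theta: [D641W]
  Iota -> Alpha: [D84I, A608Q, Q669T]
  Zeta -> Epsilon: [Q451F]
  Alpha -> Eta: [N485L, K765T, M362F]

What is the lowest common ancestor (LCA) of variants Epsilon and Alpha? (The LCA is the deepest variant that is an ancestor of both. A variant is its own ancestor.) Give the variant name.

Path from root to Epsilon: Delta -> Zeta -> Epsilon
  ancestors of Epsilon: {Delta, Zeta, Epsilon}
Path from root to Alpha: Delta -> Iota -> Alpha
  ancestors of Alpha: {Delta, Iota, Alpha}
Common ancestors: {Delta}
Walk up from Alpha: Alpha (not in ancestors of Epsilon), Iota (not in ancestors of Epsilon), Delta (in ancestors of Epsilon)
Deepest common ancestor (LCA) = Delta

Answer: Delta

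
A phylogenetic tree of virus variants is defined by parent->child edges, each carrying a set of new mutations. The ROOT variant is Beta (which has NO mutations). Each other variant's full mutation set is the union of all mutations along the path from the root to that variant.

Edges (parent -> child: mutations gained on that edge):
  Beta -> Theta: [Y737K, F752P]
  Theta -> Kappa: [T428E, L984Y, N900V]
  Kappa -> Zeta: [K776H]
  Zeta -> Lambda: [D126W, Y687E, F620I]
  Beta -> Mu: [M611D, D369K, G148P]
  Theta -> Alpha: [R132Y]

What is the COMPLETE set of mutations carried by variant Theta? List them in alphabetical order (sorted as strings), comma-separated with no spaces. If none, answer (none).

At Beta: gained [] -> total []
At Theta: gained ['Y737K', 'F752P'] -> total ['F752P', 'Y737K']

Answer: F752P,Y737K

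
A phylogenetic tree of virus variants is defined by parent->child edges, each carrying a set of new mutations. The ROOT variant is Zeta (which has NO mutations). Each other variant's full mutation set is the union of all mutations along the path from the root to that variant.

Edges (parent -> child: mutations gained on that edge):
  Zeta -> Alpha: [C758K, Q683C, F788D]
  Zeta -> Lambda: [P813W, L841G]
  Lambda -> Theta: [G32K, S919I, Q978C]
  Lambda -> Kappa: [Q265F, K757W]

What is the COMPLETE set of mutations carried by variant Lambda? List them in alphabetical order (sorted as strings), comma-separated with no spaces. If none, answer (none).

At Zeta: gained [] -> total []
At Lambda: gained ['P813W', 'L841G'] -> total ['L841G', 'P813W']

Answer: L841G,P813W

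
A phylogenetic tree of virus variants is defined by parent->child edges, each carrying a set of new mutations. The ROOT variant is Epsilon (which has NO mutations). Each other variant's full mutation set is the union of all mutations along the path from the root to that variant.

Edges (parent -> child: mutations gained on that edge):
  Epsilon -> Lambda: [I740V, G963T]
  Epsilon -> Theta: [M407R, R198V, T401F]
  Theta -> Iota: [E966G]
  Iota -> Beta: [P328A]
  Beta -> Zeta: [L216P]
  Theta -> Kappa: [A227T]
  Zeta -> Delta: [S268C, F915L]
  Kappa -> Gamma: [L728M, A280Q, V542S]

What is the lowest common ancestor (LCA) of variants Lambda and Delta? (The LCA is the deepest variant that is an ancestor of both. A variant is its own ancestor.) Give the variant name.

Answer: Epsilon

Derivation:
Path from root to Lambda: Epsilon -> Lambda
  ancestors of Lambda: {Epsilon, Lambda}
Path from root to Delta: Epsilon -> Theta -> Iota -> Beta -> Zeta -> Delta
  ancestors of Delta: {Epsilon, Theta, Iota, Beta, Zeta, Delta}
Common ancestors: {Epsilon}
Walk up from Delta: Delta (not in ancestors of Lambda), Zeta (not in ancestors of Lambda), Beta (not in ancestors of Lambda), Iota (not in ancestors of Lambda), Theta (not in ancestors of Lambda), Epsilon (in ancestors of Lambda)
Deepest common ancestor (LCA) = Epsilon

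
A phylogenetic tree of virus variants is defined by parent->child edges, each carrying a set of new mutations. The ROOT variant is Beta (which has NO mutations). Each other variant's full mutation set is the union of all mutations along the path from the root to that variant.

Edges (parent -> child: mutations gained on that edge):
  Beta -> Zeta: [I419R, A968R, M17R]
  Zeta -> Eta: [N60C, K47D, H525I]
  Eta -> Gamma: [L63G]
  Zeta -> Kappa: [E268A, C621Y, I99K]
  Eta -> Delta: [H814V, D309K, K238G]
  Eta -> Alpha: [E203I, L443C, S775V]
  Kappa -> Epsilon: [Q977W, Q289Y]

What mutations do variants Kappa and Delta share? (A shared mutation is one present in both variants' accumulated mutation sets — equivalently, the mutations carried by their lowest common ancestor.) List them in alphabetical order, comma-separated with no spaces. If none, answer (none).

Answer: A968R,I419R,M17R

Derivation:
Accumulating mutations along path to Kappa:
  At Beta: gained [] -> total []
  At Zeta: gained ['I419R', 'A968R', 'M17R'] -> total ['A968R', 'I419R', 'M17R']
  At Kappa: gained ['E268A', 'C621Y', 'I99K'] -> total ['A968R', 'C621Y', 'E268A', 'I419R', 'I99K', 'M17R']
Mutations(Kappa) = ['A968R', 'C621Y', 'E268A', 'I419R', 'I99K', 'M17R']
Accumulating mutations along path to Delta:
  At Beta: gained [] -> total []
  At Zeta: gained ['I419R', 'A968R', 'M17R'] -> total ['A968R', 'I419R', 'M17R']
  At Eta: gained ['N60C', 'K47D', 'H525I'] -> total ['A968R', 'H525I', 'I419R', 'K47D', 'M17R', 'N60C']
  At Delta: gained ['H814V', 'D309K', 'K238G'] -> total ['A968R', 'D309K', 'H525I', 'H814V', 'I419R', 'K238G', 'K47D', 'M17R', 'N60C']
Mutations(Delta) = ['A968R', 'D309K', 'H525I', 'H814V', 'I419R', 'K238G', 'K47D', 'M17R', 'N60C']
Intersection: ['A968R', 'C621Y', 'E268A', 'I419R', 'I99K', 'M17R'] ∩ ['A968R', 'D309K', 'H525I', 'H814V', 'I419R', 'K238G', 'K47D', 'M17R', 'N60C'] = ['A968R', 'I419R', 'M17R']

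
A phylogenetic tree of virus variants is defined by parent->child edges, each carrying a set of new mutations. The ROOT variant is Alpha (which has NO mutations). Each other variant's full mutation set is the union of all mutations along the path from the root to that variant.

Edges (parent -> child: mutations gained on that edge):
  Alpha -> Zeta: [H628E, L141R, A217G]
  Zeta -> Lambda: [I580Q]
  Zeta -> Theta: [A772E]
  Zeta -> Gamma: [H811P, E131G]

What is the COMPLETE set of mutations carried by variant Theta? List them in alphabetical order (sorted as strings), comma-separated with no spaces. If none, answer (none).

At Alpha: gained [] -> total []
At Zeta: gained ['H628E', 'L141R', 'A217G'] -> total ['A217G', 'H628E', 'L141R']
At Theta: gained ['A772E'] -> total ['A217G', 'A772E', 'H628E', 'L141R']

Answer: A217G,A772E,H628E,L141R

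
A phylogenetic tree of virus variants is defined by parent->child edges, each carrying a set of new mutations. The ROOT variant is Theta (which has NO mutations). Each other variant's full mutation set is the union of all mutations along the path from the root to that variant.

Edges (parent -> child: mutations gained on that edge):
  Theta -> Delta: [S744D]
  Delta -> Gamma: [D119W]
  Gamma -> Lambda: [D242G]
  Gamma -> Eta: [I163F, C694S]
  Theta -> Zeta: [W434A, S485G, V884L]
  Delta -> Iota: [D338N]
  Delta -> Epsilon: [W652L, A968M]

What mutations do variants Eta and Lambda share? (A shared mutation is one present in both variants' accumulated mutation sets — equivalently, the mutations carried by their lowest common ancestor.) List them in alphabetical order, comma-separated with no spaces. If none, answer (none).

Answer: D119W,S744D

Derivation:
Accumulating mutations along path to Eta:
  At Theta: gained [] -> total []
  At Delta: gained ['S744D'] -> total ['S744D']
  At Gamma: gained ['D119W'] -> total ['D119W', 'S744D']
  At Eta: gained ['I163F', 'C694S'] -> total ['C694S', 'D119W', 'I163F', 'S744D']
Mutations(Eta) = ['C694S', 'D119W', 'I163F', 'S744D']
Accumulating mutations along path to Lambda:
  At Theta: gained [] -> total []
  At Delta: gained ['S744D'] -> total ['S744D']
  At Gamma: gained ['D119W'] -> total ['D119W', 'S744D']
  At Lambda: gained ['D242G'] -> total ['D119W', 'D242G', 'S744D']
Mutations(Lambda) = ['D119W', 'D242G', 'S744D']
Intersection: ['C694S', 'D119W', 'I163F', 'S744D'] ∩ ['D119W', 'D242G', 'S744D'] = ['D119W', 'S744D']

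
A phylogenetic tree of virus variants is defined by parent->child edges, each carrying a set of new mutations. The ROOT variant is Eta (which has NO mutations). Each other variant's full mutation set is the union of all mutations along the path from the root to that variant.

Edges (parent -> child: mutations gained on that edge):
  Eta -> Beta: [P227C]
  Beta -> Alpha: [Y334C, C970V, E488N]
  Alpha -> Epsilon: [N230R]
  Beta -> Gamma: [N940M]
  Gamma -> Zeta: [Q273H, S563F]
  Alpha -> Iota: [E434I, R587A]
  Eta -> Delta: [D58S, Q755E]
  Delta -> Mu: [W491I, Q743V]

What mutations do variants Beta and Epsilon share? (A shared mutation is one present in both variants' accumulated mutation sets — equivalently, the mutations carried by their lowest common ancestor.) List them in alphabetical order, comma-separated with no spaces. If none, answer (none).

Accumulating mutations along path to Beta:
  At Eta: gained [] -> total []
  At Beta: gained ['P227C'] -> total ['P227C']
Mutations(Beta) = ['P227C']
Accumulating mutations along path to Epsilon:
  At Eta: gained [] -> total []
  At Beta: gained ['P227C'] -> total ['P227C']
  At Alpha: gained ['Y334C', 'C970V', 'E488N'] -> total ['C970V', 'E488N', 'P227C', 'Y334C']
  At Epsilon: gained ['N230R'] -> total ['C970V', 'E488N', 'N230R', 'P227C', 'Y334C']
Mutations(Epsilon) = ['C970V', 'E488N', 'N230R', 'P227C', 'Y334C']
Intersection: ['P227C'] ∩ ['C970V', 'E488N', 'N230R', 'P227C', 'Y334C'] = ['P227C']

Answer: P227C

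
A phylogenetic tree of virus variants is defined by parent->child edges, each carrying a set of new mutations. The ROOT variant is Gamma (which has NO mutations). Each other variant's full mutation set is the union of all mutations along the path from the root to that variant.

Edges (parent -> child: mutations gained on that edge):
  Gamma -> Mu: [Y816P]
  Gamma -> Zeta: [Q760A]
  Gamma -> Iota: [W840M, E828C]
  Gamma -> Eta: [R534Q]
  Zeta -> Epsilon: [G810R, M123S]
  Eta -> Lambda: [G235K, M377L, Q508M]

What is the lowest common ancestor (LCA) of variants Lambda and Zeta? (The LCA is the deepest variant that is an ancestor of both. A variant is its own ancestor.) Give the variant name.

Answer: Gamma

Derivation:
Path from root to Lambda: Gamma -> Eta -> Lambda
  ancestors of Lambda: {Gamma, Eta, Lambda}
Path from root to Zeta: Gamma -> Zeta
  ancestors of Zeta: {Gamma, Zeta}
Common ancestors: {Gamma}
Walk up from Zeta: Zeta (not in ancestors of Lambda), Gamma (in ancestors of Lambda)
Deepest common ancestor (LCA) = Gamma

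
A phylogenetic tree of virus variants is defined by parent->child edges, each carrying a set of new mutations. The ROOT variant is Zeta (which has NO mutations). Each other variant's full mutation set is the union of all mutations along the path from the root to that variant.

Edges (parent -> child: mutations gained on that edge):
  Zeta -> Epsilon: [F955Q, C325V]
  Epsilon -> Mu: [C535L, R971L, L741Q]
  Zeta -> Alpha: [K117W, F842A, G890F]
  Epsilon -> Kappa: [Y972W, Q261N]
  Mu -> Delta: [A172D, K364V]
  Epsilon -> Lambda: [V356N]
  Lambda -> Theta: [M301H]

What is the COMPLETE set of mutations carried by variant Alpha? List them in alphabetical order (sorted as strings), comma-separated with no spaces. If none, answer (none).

Answer: F842A,G890F,K117W

Derivation:
At Zeta: gained [] -> total []
At Alpha: gained ['K117W', 'F842A', 'G890F'] -> total ['F842A', 'G890F', 'K117W']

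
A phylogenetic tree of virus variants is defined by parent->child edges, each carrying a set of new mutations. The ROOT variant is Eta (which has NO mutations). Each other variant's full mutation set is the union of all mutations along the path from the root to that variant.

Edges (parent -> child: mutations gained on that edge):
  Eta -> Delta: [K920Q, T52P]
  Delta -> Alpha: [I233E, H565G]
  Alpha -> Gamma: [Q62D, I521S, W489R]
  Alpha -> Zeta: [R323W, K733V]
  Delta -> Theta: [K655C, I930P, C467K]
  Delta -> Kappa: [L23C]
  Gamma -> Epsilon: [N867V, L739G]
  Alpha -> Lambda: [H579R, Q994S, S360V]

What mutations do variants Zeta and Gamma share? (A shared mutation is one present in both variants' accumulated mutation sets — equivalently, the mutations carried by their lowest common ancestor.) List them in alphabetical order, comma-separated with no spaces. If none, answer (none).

Accumulating mutations along path to Zeta:
  At Eta: gained [] -> total []
  At Delta: gained ['K920Q', 'T52P'] -> total ['K920Q', 'T52P']
  At Alpha: gained ['I233E', 'H565G'] -> total ['H565G', 'I233E', 'K920Q', 'T52P']
  At Zeta: gained ['R323W', 'K733V'] -> total ['H565G', 'I233E', 'K733V', 'K920Q', 'R323W', 'T52P']
Mutations(Zeta) = ['H565G', 'I233E', 'K733V', 'K920Q', 'R323W', 'T52P']
Accumulating mutations along path to Gamma:
  At Eta: gained [] -> total []
  At Delta: gained ['K920Q', 'T52P'] -> total ['K920Q', 'T52P']
  At Alpha: gained ['I233E', 'H565G'] -> total ['H565G', 'I233E', 'K920Q', 'T52P']
  At Gamma: gained ['Q62D', 'I521S', 'W489R'] -> total ['H565G', 'I233E', 'I521S', 'K920Q', 'Q62D', 'T52P', 'W489R']
Mutations(Gamma) = ['H565G', 'I233E', 'I521S', 'K920Q', 'Q62D', 'T52P', 'W489R']
Intersection: ['H565G', 'I233E', 'K733V', 'K920Q', 'R323W', 'T52P'] ∩ ['H565G', 'I233E', 'I521S', 'K920Q', 'Q62D', 'T52P', 'W489R'] = ['H565G', 'I233E', 'K920Q', 'T52P']

Answer: H565G,I233E,K920Q,T52P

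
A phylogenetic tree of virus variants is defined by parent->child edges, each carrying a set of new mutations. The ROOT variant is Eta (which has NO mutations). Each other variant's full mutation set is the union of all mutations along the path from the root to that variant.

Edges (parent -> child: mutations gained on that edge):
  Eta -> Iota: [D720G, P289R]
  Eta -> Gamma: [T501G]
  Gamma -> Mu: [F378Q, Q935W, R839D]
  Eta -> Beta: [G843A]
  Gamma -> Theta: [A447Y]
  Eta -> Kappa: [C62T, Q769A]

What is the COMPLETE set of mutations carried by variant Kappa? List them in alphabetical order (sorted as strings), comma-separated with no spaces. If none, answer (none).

Answer: C62T,Q769A

Derivation:
At Eta: gained [] -> total []
At Kappa: gained ['C62T', 'Q769A'] -> total ['C62T', 'Q769A']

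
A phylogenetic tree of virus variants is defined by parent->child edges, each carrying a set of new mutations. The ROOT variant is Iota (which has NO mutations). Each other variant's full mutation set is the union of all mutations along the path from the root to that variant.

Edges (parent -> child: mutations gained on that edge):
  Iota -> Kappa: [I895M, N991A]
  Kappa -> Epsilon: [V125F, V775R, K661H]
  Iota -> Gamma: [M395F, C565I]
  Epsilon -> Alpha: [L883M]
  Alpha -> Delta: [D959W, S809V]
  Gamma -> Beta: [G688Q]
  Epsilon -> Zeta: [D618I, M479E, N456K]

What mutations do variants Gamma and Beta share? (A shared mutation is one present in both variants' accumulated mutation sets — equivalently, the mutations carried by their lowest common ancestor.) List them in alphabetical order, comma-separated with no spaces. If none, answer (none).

Answer: C565I,M395F

Derivation:
Accumulating mutations along path to Gamma:
  At Iota: gained [] -> total []
  At Gamma: gained ['M395F', 'C565I'] -> total ['C565I', 'M395F']
Mutations(Gamma) = ['C565I', 'M395F']
Accumulating mutations along path to Beta:
  At Iota: gained [] -> total []
  At Gamma: gained ['M395F', 'C565I'] -> total ['C565I', 'M395F']
  At Beta: gained ['G688Q'] -> total ['C565I', 'G688Q', 'M395F']
Mutations(Beta) = ['C565I', 'G688Q', 'M395F']
Intersection: ['C565I', 'M395F'] ∩ ['C565I', 'G688Q', 'M395F'] = ['C565I', 'M395F']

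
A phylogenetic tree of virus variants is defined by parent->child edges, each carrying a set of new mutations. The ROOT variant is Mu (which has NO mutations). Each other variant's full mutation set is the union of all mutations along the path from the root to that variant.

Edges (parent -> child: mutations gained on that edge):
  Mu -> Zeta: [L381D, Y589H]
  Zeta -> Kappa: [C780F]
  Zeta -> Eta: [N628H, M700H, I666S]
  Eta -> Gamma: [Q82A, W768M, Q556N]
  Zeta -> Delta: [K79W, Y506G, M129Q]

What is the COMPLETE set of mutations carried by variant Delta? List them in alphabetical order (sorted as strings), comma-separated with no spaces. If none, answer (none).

Answer: K79W,L381D,M129Q,Y506G,Y589H

Derivation:
At Mu: gained [] -> total []
At Zeta: gained ['L381D', 'Y589H'] -> total ['L381D', 'Y589H']
At Delta: gained ['K79W', 'Y506G', 'M129Q'] -> total ['K79W', 'L381D', 'M129Q', 'Y506G', 'Y589H']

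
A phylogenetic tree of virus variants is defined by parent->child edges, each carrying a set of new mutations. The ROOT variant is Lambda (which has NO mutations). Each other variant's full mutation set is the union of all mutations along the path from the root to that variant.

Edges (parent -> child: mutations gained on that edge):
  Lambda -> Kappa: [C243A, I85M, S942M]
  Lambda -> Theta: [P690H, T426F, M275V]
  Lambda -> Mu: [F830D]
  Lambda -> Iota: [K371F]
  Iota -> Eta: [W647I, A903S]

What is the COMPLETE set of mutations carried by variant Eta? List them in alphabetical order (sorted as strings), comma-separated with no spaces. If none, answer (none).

Answer: A903S,K371F,W647I

Derivation:
At Lambda: gained [] -> total []
At Iota: gained ['K371F'] -> total ['K371F']
At Eta: gained ['W647I', 'A903S'] -> total ['A903S', 'K371F', 'W647I']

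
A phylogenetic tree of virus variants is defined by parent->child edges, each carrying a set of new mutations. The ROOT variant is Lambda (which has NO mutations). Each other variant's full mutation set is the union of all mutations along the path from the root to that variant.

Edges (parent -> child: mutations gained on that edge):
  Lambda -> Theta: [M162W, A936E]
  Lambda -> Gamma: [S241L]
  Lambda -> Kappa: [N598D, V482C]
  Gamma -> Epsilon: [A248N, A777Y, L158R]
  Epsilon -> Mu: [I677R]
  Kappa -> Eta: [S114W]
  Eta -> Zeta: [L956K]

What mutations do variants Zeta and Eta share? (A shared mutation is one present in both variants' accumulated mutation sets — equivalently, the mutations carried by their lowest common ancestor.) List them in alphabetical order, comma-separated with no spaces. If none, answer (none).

Accumulating mutations along path to Zeta:
  At Lambda: gained [] -> total []
  At Kappa: gained ['N598D', 'V482C'] -> total ['N598D', 'V482C']
  At Eta: gained ['S114W'] -> total ['N598D', 'S114W', 'V482C']
  At Zeta: gained ['L956K'] -> total ['L956K', 'N598D', 'S114W', 'V482C']
Mutations(Zeta) = ['L956K', 'N598D', 'S114W', 'V482C']
Accumulating mutations along path to Eta:
  At Lambda: gained [] -> total []
  At Kappa: gained ['N598D', 'V482C'] -> total ['N598D', 'V482C']
  At Eta: gained ['S114W'] -> total ['N598D', 'S114W', 'V482C']
Mutations(Eta) = ['N598D', 'S114W', 'V482C']
Intersection: ['L956K', 'N598D', 'S114W', 'V482C'] ∩ ['N598D', 'S114W', 'V482C'] = ['N598D', 'S114W', 'V482C']

Answer: N598D,S114W,V482C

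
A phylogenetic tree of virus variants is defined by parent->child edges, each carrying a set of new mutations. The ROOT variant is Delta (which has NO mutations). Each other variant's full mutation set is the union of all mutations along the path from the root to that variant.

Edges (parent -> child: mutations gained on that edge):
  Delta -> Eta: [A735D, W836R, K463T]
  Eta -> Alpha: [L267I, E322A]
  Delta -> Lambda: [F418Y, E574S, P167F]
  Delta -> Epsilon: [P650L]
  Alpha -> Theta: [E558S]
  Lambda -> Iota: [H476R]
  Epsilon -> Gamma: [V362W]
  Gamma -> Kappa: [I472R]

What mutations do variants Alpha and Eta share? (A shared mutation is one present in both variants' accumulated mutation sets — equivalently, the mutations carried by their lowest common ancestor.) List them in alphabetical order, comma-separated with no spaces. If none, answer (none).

Answer: A735D,K463T,W836R

Derivation:
Accumulating mutations along path to Alpha:
  At Delta: gained [] -> total []
  At Eta: gained ['A735D', 'W836R', 'K463T'] -> total ['A735D', 'K463T', 'W836R']
  At Alpha: gained ['L267I', 'E322A'] -> total ['A735D', 'E322A', 'K463T', 'L267I', 'W836R']
Mutations(Alpha) = ['A735D', 'E322A', 'K463T', 'L267I', 'W836R']
Accumulating mutations along path to Eta:
  At Delta: gained [] -> total []
  At Eta: gained ['A735D', 'W836R', 'K463T'] -> total ['A735D', 'K463T', 'W836R']
Mutations(Eta) = ['A735D', 'K463T', 'W836R']
Intersection: ['A735D', 'E322A', 'K463T', 'L267I', 'W836R'] ∩ ['A735D', 'K463T', 'W836R'] = ['A735D', 'K463T', 'W836R']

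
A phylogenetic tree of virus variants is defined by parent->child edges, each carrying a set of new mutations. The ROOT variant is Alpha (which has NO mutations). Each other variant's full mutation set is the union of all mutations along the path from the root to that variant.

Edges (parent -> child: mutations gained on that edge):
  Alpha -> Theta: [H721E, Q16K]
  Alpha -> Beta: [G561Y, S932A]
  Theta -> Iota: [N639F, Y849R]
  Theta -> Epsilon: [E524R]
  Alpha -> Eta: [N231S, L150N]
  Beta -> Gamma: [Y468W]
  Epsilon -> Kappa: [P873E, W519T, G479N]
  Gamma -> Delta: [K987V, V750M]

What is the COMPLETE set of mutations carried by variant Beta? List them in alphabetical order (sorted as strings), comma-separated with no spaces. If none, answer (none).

Answer: G561Y,S932A

Derivation:
At Alpha: gained [] -> total []
At Beta: gained ['G561Y', 'S932A'] -> total ['G561Y', 'S932A']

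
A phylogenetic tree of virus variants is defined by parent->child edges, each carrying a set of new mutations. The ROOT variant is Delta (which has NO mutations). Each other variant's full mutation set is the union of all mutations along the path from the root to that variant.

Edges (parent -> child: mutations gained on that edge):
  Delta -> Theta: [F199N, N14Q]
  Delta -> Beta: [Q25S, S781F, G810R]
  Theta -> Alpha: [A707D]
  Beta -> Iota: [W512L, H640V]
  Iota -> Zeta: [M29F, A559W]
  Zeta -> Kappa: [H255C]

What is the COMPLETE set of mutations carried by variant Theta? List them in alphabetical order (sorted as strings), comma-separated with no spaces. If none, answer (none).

Answer: F199N,N14Q

Derivation:
At Delta: gained [] -> total []
At Theta: gained ['F199N', 'N14Q'] -> total ['F199N', 'N14Q']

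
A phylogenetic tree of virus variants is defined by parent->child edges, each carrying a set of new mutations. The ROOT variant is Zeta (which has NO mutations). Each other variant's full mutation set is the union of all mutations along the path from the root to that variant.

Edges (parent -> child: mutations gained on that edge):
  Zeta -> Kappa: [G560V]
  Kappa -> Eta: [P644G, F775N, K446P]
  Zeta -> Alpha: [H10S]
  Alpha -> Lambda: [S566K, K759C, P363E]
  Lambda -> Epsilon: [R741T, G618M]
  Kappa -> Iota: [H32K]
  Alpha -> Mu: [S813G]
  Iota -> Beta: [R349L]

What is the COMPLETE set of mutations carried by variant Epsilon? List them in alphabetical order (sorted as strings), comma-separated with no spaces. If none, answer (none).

Answer: G618M,H10S,K759C,P363E,R741T,S566K

Derivation:
At Zeta: gained [] -> total []
At Alpha: gained ['H10S'] -> total ['H10S']
At Lambda: gained ['S566K', 'K759C', 'P363E'] -> total ['H10S', 'K759C', 'P363E', 'S566K']
At Epsilon: gained ['R741T', 'G618M'] -> total ['G618M', 'H10S', 'K759C', 'P363E', 'R741T', 'S566K']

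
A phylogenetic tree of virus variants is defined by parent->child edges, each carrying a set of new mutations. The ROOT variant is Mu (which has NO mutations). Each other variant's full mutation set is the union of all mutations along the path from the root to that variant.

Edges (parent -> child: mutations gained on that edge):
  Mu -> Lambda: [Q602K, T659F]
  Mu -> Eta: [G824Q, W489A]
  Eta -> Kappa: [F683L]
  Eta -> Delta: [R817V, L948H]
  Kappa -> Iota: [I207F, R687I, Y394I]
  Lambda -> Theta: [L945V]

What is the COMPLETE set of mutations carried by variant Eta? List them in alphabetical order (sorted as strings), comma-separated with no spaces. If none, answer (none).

At Mu: gained [] -> total []
At Eta: gained ['G824Q', 'W489A'] -> total ['G824Q', 'W489A']

Answer: G824Q,W489A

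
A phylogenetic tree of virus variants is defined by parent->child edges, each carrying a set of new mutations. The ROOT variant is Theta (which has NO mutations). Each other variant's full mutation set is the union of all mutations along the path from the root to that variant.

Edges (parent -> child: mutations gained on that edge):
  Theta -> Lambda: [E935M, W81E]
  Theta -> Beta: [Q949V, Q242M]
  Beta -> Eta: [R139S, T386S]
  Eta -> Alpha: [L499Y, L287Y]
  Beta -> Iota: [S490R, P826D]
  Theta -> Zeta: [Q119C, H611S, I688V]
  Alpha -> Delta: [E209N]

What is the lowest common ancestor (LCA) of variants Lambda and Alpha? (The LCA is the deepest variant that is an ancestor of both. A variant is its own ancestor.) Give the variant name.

Answer: Theta

Derivation:
Path from root to Lambda: Theta -> Lambda
  ancestors of Lambda: {Theta, Lambda}
Path from root to Alpha: Theta -> Beta -> Eta -> Alpha
  ancestors of Alpha: {Theta, Beta, Eta, Alpha}
Common ancestors: {Theta}
Walk up from Alpha: Alpha (not in ancestors of Lambda), Eta (not in ancestors of Lambda), Beta (not in ancestors of Lambda), Theta (in ancestors of Lambda)
Deepest common ancestor (LCA) = Theta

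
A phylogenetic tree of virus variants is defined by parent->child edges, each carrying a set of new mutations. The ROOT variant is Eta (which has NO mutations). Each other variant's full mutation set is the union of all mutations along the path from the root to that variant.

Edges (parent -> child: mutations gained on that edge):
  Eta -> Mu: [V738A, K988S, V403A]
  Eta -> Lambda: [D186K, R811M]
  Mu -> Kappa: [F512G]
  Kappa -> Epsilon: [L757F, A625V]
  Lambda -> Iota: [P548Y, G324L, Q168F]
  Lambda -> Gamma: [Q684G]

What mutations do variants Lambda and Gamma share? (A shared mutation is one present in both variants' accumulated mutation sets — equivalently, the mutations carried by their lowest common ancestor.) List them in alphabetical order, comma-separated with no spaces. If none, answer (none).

Answer: D186K,R811M

Derivation:
Accumulating mutations along path to Lambda:
  At Eta: gained [] -> total []
  At Lambda: gained ['D186K', 'R811M'] -> total ['D186K', 'R811M']
Mutations(Lambda) = ['D186K', 'R811M']
Accumulating mutations along path to Gamma:
  At Eta: gained [] -> total []
  At Lambda: gained ['D186K', 'R811M'] -> total ['D186K', 'R811M']
  At Gamma: gained ['Q684G'] -> total ['D186K', 'Q684G', 'R811M']
Mutations(Gamma) = ['D186K', 'Q684G', 'R811M']
Intersection: ['D186K', 'R811M'] ∩ ['D186K', 'Q684G', 'R811M'] = ['D186K', 'R811M']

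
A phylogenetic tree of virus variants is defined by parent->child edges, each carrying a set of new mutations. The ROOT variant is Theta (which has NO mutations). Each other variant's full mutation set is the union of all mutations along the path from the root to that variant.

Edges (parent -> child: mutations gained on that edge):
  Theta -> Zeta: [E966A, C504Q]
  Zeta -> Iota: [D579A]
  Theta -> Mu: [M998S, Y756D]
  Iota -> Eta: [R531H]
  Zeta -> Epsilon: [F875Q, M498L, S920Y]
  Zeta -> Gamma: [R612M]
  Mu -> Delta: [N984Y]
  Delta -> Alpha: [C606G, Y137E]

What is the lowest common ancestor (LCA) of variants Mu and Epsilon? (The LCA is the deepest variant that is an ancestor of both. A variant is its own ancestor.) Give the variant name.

Answer: Theta

Derivation:
Path from root to Mu: Theta -> Mu
  ancestors of Mu: {Theta, Mu}
Path from root to Epsilon: Theta -> Zeta -> Epsilon
  ancestors of Epsilon: {Theta, Zeta, Epsilon}
Common ancestors: {Theta}
Walk up from Epsilon: Epsilon (not in ancestors of Mu), Zeta (not in ancestors of Mu), Theta (in ancestors of Mu)
Deepest common ancestor (LCA) = Theta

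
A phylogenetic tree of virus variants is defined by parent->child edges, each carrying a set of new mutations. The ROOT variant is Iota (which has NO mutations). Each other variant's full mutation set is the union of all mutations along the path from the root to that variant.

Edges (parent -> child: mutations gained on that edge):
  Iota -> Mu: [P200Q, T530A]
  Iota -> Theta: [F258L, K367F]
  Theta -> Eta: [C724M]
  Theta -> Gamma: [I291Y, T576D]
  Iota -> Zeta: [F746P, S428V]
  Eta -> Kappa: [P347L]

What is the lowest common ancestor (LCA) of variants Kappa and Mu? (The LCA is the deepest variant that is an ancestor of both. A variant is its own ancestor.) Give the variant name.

Path from root to Kappa: Iota -> Theta -> Eta -> Kappa
  ancestors of Kappa: {Iota, Theta, Eta, Kappa}
Path from root to Mu: Iota -> Mu
  ancestors of Mu: {Iota, Mu}
Common ancestors: {Iota}
Walk up from Mu: Mu (not in ancestors of Kappa), Iota (in ancestors of Kappa)
Deepest common ancestor (LCA) = Iota

Answer: Iota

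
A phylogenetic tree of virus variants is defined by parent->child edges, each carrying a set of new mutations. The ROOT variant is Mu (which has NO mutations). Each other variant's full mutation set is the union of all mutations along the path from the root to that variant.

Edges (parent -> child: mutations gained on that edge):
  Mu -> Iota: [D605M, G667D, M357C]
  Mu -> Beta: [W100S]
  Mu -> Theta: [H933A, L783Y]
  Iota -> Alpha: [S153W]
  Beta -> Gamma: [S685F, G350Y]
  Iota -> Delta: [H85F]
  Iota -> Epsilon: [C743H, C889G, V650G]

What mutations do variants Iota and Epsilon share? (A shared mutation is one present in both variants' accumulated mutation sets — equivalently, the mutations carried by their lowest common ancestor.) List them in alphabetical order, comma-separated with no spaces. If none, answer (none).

Answer: D605M,G667D,M357C

Derivation:
Accumulating mutations along path to Iota:
  At Mu: gained [] -> total []
  At Iota: gained ['D605M', 'G667D', 'M357C'] -> total ['D605M', 'G667D', 'M357C']
Mutations(Iota) = ['D605M', 'G667D', 'M357C']
Accumulating mutations along path to Epsilon:
  At Mu: gained [] -> total []
  At Iota: gained ['D605M', 'G667D', 'M357C'] -> total ['D605M', 'G667D', 'M357C']
  At Epsilon: gained ['C743H', 'C889G', 'V650G'] -> total ['C743H', 'C889G', 'D605M', 'G667D', 'M357C', 'V650G']
Mutations(Epsilon) = ['C743H', 'C889G', 'D605M', 'G667D', 'M357C', 'V650G']
Intersection: ['D605M', 'G667D', 'M357C'] ∩ ['C743H', 'C889G', 'D605M', 'G667D', 'M357C', 'V650G'] = ['D605M', 'G667D', 'M357C']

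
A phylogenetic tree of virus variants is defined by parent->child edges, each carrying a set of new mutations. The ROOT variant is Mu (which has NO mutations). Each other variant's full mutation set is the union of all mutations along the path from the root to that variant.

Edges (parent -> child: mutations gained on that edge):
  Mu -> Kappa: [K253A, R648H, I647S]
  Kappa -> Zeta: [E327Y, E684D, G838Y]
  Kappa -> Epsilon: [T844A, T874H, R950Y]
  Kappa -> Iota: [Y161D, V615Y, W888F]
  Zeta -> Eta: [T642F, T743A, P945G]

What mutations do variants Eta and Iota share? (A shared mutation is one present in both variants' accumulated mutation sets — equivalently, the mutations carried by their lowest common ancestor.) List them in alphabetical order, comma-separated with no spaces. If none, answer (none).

Accumulating mutations along path to Eta:
  At Mu: gained [] -> total []
  At Kappa: gained ['K253A', 'R648H', 'I647S'] -> total ['I647S', 'K253A', 'R648H']
  At Zeta: gained ['E327Y', 'E684D', 'G838Y'] -> total ['E327Y', 'E684D', 'G838Y', 'I647S', 'K253A', 'R648H']
  At Eta: gained ['T642F', 'T743A', 'P945G'] -> total ['E327Y', 'E684D', 'G838Y', 'I647S', 'K253A', 'P945G', 'R648H', 'T642F', 'T743A']
Mutations(Eta) = ['E327Y', 'E684D', 'G838Y', 'I647S', 'K253A', 'P945G', 'R648H', 'T642F', 'T743A']
Accumulating mutations along path to Iota:
  At Mu: gained [] -> total []
  At Kappa: gained ['K253A', 'R648H', 'I647S'] -> total ['I647S', 'K253A', 'R648H']
  At Iota: gained ['Y161D', 'V615Y', 'W888F'] -> total ['I647S', 'K253A', 'R648H', 'V615Y', 'W888F', 'Y161D']
Mutations(Iota) = ['I647S', 'K253A', 'R648H', 'V615Y', 'W888F', 'Y161D']
Intersection: ['E327Y', 'E684D', 'G838Y', 'I647S', 'K253A', 'P945G', 'R648H', 'T642F', 'T743A'] ∩ ['I647S', 'K253A', 'R648H', 'V615Y', 'W888F', 'Y161D'] = ['I647S', 'K253A', 'R648H']

Answer: I647S,K253A,R648H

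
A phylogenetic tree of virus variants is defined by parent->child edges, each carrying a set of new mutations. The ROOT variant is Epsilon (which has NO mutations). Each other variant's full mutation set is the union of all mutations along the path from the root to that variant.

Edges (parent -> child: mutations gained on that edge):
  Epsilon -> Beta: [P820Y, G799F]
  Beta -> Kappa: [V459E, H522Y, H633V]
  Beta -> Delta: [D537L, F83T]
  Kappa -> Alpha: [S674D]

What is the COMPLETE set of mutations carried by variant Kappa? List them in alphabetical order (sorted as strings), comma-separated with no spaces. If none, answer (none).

At Epsilon: gained [] -> total []
At Beta: gained ['P820Y', 'G799F'] -> total ['G799F', 'P820Y']
At Kappa: gained ['V459E', 'H522Y', 'H633V'] -> total ['G799F', 'H522Y', 'H633V', 'P820Y', 'V459E']

Answer: G799F,H522Y,H633V,P820Y,V459E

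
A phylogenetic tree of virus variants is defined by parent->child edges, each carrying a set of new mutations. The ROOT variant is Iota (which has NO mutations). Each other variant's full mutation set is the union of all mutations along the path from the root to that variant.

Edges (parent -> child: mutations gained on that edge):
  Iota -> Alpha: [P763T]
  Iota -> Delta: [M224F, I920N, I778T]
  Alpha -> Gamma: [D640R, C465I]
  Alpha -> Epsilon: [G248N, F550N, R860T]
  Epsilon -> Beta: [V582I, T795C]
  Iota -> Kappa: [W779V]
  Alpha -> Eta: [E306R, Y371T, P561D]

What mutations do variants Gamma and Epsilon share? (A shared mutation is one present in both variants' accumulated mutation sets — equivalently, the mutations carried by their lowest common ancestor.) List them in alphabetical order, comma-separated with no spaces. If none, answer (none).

Accumulating mutations along path to Gamma:
  At Iota: gained [] -> total []
  At Alpha: gained ['P763T'] -> total ['P763T']
  At Gamma: gained ['D640R', 'C465I'] -> total ['C465I', 'D640R', 'P763T']
Mutations(Gamma) = ['C465I', 'D640R', 'P763T']
Accumulating mutations along path to Epsilon:
  At Iota: gained [] -> total []
  At Alpha: gained ['P763T'] -> total ['P763T']
  At Epsilon: gained ['G248N', 'F550N', 'R860T'] -> total ['F550N', 'G248N', 'P763T', 'R860T']
Mutations(Epsilon) = ['F550N', 'G248N', 'P763T', 'R860T']
Intersection: ['C465I', 'D640R', 'P763T'] ∩ ['F550N', 'G248N', 'P763T', 'R860T'] = ['P763T']

Answer: P763T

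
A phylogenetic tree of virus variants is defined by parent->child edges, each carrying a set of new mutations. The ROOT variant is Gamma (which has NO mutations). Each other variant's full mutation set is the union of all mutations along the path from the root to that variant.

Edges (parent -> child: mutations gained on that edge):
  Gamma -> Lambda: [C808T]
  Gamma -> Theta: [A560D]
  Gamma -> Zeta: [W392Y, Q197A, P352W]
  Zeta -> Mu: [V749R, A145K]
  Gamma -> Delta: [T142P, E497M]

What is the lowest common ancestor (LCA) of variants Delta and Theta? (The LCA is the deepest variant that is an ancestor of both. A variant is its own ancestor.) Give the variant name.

Path from root to Delta: Gamma -> Delta
  ancestors of Delta: {Gamma, Delta}
Path from root to Theta: Gamma -> Theta
  ancestors of Theta: {Gamma, Theta}
Common ancestors: {Gamma}
Walk up from Theta: Theta (not in ancestors of Delta), Gamma (in ancestors of Delta)
Deepest common ancestor (LCA) = Gamma

Answer: Gamma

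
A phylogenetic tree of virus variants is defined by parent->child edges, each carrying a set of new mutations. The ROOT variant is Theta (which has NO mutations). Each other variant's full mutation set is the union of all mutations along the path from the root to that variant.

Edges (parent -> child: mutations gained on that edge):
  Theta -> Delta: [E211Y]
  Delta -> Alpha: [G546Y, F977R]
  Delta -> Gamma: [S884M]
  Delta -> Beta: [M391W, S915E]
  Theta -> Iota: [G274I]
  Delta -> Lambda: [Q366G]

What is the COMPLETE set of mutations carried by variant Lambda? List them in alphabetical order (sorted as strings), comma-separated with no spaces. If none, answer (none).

Answer: E211Y,Q366G

Derivation:
At Theta: gained [] -> total []
At Delta: gained ['E211Y'] -> total ['E211Y']
At Lambda: gained ['Q366G'] -> total ['E211Y', 'Q366G']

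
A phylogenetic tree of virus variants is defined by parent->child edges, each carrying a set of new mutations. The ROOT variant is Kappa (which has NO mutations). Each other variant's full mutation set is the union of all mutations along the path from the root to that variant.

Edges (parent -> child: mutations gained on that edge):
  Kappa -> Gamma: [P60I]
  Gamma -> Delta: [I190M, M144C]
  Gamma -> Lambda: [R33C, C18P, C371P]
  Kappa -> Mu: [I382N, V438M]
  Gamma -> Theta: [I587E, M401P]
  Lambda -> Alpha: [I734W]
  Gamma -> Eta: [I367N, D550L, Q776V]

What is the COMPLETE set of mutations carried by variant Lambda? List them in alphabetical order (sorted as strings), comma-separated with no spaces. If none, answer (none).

At Kappa: gained [] -> total []
At Gamma: gained ['P60I'] -> total ['P60I']
At Lambda: gained ['R33C', 'C18P', 'C371P'] -> total ['C18P', 'C371P', 'P60I', 'R33C']

Answer: C18P,C371P,P60I,R33C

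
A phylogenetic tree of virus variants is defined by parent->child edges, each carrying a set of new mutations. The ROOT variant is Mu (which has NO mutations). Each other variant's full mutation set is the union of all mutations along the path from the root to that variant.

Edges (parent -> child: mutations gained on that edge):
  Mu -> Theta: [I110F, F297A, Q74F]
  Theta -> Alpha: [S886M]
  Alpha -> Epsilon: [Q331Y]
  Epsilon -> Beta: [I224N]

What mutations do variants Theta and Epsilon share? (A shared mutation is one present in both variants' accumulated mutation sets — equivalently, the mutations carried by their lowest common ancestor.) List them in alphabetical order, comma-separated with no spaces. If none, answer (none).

Accumulating mutations along path to Theta:
  At Mu: gained [] -> total []
  At Theta: gained ['I110F', 'F297A', 'Q74F'] -> total ['F297A', 'I110F', 'Q74F']
Mutations(Theta) = ['F297A', 'I110F', 'Q74F']
Accumulating mutations along path to Epsilon:
  At Mu: gained [] -> total []
  At Theta: gained ['I110F', 'F297A', 'Q74F'] -> total ['F297A', 'I110F', 'Q74F']
  At Alpha: gained ['S886M'] -> total ['F297A', 'I110F', 'Q74F', 'S886M']
  At Epsilon: gained ['Q331Y'] -> total ['F297A', 'I110F', 'Q331Y', 'Q74F', 'S886M']
Mutations(Epsilon) = ['F297A', 'I110F', 'Q331Y', 'Q74F', 'S886M']
Intersection: ['F297A', 'I110F', 'Q74F'] ∩ ['F297A', 'I110F', 'Q331Y', 'Q74F', 'S886M'] = ['F297A', 'I110F', 'Q74F']

Answer: F297A,I110F,Q74F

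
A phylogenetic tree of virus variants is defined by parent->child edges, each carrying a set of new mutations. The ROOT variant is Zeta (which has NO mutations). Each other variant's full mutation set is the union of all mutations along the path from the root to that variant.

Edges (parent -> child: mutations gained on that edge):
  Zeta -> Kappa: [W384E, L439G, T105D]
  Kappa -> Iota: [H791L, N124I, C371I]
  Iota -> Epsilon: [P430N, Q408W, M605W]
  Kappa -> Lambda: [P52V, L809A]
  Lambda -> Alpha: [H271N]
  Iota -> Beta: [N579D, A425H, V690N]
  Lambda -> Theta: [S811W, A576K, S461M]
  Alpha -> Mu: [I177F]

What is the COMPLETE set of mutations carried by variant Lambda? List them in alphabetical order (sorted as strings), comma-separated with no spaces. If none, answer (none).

At Zeta: gained [] -> total []
At Kappa: gained ['W384E', 'L439G', 'T105D'] -> total ['L439G', 'T105D', 'W384E']
At Lambda: gained ['P52V', 'L809A'] -> total ['L439G', 'L809A', 'P52V', 'T105D', 'W384E']

Answer: L439G,L809A,P52V,T105D,W384E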